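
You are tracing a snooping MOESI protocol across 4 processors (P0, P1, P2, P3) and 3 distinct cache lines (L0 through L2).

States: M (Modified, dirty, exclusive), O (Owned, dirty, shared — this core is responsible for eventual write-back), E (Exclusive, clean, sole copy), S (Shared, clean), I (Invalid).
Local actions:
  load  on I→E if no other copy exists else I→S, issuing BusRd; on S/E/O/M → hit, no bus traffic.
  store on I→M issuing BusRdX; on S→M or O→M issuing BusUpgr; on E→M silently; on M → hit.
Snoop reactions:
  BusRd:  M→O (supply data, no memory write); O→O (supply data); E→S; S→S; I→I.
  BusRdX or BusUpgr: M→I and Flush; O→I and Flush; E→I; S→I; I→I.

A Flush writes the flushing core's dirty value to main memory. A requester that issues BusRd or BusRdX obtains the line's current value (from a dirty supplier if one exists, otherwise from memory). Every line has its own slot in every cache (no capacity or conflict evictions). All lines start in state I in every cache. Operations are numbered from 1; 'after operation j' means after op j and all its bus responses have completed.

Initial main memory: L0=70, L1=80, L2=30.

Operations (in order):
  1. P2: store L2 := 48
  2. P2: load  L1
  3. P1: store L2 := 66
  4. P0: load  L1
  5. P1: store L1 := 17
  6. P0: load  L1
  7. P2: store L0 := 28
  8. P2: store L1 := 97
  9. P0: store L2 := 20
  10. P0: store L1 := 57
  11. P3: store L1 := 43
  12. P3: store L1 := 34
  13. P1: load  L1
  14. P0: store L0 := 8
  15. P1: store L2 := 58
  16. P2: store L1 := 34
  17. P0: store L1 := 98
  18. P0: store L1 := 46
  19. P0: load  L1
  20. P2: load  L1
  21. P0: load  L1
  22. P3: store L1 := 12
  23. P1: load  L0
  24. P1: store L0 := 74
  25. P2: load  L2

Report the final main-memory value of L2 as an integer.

memory[L2] = 20

[1] P2: store L2 := 48 | P0:I, P1:I, P2:M(48), P3:I | bus: BusRdX
[2] P2: load  L1 | P0:I, P1:I, P2:E(80), P3:I | bus: BusRd
[3] P1: store L2 := 66 | P0:I, P1:M(66), P2:I, P3:I | bus: BusRdX,Flush
[4] P0: load  L1 | P0:S(80), P1:I, P2:S(80), P3:I | bus: BusRd
[5] P1: store L1 := 17 | P0:I, P1:M(17), P2:I, P3:I | bus: BusRdX
[6] P0: load  L1 | P0:S(17), P1:O(17), P2:I, P3:I | bus: BusRd
[7] P2: store L0 := 28 | P0:I, P1:I, P2:M(28), P3:I | bus: BusRdX
[8] P2: store L1 := 97 | P0:I, P1:I, P2:M(97), P3:I | bus: BusRdX,Flush
[9] P0: store L2 := 20 | P0:M(20), P1:I, P2:I, P3:I | bus: BusRdX,Flush
[10] P0: store L1 := 57 | P0:M(57), P1:I, P2:I, P3:I | bus: BusRdX,Flush
[11] P3: store L1 := 43 | P0:I, P1:I, P2:I, P3:M(43) | bus: BusRdX,Flush
[12] P3: store L1 := 34 | P0:I, P1:I, P2:I, P3:M(34) | bus: none
[13] P1: load  L1 | P0:I, P1:S(34), P2:I, P3:O(34) | bus: BusRd
[14] P0: store L0 := 8 | P0:M(8), P1:I, P2:I, P3:I | bus: BusRdX,Flush
[15] P1: store L2 := 58 | P0:I, P1:M(58), P2:I, P3:I | bus: BusRdX,Flush
[16] P2: store L1 := 34 | P0:I, P1:I, P2:M(34), P3:I | bus: BusRdX,Flush
[17] P0: store L1 := 98 | P0:M(98), P1:I, P2:I, P3:I | bus: BusRdX,Flush
[18] P0: store L1 := 46 | P0:M(46), P1:I, P2:I, P3:I | bus: none
[19] P0: load  L1 | P0:M(46), P1:I, P2:I, P3:I | bus: none
[20] P2: load  L1 | P0:O(46), P1:I, P2:S(46), P3:I | bus: BusRd
[21] P0: load  L1 | P0:O(46), P1:I, P2:S(46), P3:I | bus: none
[22] P3: store L1 := 12 | P0:I, P1:I, P2:I, P3:M(12) | bus: BusRdX,Flush
[23] P1: load  L0 | P0:O(8), P1:S(8), P2:I, P3:I | bus: BusRd
[24] P1: store L0 := 74 | P0:I, P1:M(74), P2:I, P3:I | bus: BusUpgr,Flush
[25] P2: load  L2 | P0:I, P1:O(58), P2:S(58), P3:I | bus: BusRd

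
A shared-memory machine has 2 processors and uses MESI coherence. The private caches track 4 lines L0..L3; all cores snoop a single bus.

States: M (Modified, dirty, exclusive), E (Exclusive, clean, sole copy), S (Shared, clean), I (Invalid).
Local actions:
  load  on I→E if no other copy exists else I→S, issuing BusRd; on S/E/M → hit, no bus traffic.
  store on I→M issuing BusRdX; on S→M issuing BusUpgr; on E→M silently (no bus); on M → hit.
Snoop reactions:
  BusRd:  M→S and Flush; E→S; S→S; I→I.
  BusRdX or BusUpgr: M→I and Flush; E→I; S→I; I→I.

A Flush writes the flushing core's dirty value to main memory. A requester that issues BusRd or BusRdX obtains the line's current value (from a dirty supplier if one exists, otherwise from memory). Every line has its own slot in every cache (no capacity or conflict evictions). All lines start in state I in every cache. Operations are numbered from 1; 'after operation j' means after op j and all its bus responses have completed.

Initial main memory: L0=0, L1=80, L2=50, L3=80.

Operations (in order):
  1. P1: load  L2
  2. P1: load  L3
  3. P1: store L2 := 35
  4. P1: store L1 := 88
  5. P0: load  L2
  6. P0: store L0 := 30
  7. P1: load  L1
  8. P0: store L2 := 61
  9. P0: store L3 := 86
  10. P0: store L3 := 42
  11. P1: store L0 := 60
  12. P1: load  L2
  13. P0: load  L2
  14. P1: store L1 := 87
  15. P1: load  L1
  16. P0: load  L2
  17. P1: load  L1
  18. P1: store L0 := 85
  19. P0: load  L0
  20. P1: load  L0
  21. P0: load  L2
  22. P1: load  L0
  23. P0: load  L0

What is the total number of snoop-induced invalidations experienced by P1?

invalidations = 2

[1] P1: load  L2 | P0:I, P1:E(50) | bus: BusRd
[2] P1: load  L3 | P0:I, P1:E(80) | bus: BusRd
[3] P1: store L2 := 35 | P0:I, P1:M(35) | bus: none
[4] P1: store L1 := 88 | P0:I, P1:M(88) | bus: BusRdX
[5] P0: load  L2 | P0:S(35), P1:S(35) | bus: BusRd,Flush
[6] P0: store L0 := 30 | P0:M(30), P1:I | bus: BusRdX
[7] P1: load  L1 | P0:I, P1:M(88) | bus: none
[8] P0: store L2 := 61 | P0:M(61), P1:I | bus: BusUpgr
[9] P0: store L3 := 86 | P0:M(86), P1:I | bus: BusRdX
[10] P0: store L3 := 42 | P0:M(42), P1:I | bus: none
[11] P1: store L0 := 60 | P0:I, P1:M(60) | bus: BusRdX,Flush
[12] P1: load  L2 | P0:S(61), P1:S(61) | bus: BusRd,Flush
[13] P0: load  L2 | P0:S(61), P1:S(61) | bus: none
[14] P1: store L1 := 87 | P0:I, P1:M(87) | bus: none
[15] P1: load  L1 | P0:I, P1:M(87) | bus: none
[16] P0: load  L2 | P0:S(61), P1:S(61) | bus: none
[17] P1: load  L1 | P0:I, P1:M(87) | bus: none
[18] P1: store L0 := 85 | P0:I, P1:M(85) | bus: none
[19] P0: load  L0 | P0:S(85), P1:S(85) | bus: BusRd,Flush
[20] P1: load  L0 | P0:S(85), P1:S(85) | bus: none
[21] P0: load  L2 | P0:S(61), P1:S(61) | bus: none
[22] P1: load  L0 | P0:S(85), P1:S(85) | bus: none
[23] P0: load  L0 | P0:S(85), P1:S(85) | bus: none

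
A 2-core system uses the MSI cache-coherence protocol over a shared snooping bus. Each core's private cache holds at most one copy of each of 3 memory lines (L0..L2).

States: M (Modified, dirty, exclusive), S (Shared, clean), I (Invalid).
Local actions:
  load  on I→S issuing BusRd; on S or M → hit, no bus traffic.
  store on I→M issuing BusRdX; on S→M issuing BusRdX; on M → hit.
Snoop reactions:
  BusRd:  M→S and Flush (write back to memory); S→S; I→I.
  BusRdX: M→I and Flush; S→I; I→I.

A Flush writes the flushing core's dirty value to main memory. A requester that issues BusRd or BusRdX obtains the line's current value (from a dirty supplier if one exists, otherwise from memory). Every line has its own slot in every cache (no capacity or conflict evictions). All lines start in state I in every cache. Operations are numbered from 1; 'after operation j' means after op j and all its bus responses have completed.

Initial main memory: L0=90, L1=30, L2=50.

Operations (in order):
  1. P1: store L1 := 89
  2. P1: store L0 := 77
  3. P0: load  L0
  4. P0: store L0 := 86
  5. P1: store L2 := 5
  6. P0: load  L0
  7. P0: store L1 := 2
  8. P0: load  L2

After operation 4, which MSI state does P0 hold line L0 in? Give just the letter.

step 1: P1: store L1 := 89  ⟶  IM  (L1)  txn=BusRdX  M[L1]=30
step 2: P1: store L0 := 77  ⟶  IM  (L0)  txn=BusRdX  M[L0]=90
step 3: P0: load  L0  ⟶  SS  (L0)  txn=BusRd+Flush  M[L0]=77
step 4: P0: store L0 := 86  ⟶  MI  (L0)  txn=BusRdX  M[L0]=77
step 5: P1: store L2 := 5  ⟶  IM  (L2)  txn=BusRdX  M[L2]=50
step 6: P0: load  L0  ⟶  MI  (L0)  txn=∅  M[L0]=77
step 7: P0: store L1 := 2  ⟶  MI  (L1)  txn=BusRdX+Flush  M[L1]=89
step 8: P0: load  L2  ⟶  SS  (L2)  txn=BusRd+Flush  M[L2]=5

state = M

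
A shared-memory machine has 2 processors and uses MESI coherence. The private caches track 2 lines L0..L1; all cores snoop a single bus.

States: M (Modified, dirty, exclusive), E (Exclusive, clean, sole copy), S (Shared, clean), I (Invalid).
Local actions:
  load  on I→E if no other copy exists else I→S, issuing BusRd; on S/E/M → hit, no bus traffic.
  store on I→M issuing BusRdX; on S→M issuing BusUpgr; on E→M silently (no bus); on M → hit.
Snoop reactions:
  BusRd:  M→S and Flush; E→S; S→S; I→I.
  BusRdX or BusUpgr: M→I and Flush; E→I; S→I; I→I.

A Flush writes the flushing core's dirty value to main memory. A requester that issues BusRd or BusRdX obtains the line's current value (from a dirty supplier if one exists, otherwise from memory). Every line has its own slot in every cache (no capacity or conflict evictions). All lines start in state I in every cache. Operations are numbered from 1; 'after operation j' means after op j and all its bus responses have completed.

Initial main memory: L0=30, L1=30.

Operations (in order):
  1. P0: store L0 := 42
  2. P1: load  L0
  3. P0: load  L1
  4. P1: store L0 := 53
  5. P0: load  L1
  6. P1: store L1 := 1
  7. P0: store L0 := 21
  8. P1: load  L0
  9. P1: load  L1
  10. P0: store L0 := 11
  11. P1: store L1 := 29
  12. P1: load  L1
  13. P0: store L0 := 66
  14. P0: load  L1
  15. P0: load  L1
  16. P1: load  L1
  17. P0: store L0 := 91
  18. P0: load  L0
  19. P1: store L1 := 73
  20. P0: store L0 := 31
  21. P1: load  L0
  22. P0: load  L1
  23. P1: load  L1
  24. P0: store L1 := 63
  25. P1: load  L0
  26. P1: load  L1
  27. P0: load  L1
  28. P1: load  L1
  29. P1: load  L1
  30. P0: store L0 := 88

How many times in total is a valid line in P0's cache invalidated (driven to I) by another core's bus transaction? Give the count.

[1] P0: store L0 := 42 | P0:M(42), P1:I | bus: BusRdX
[2] P1: load  L0 | P0:S(42), P1:S(42) | bus: BusRd,Flush
[3] P0: load  L1 | P0:E(30), P1:I | bus: BusRd
[4] P1: store L0 := 53 | P0:I, P1:M(53) | bus: BusUpgr
[5] P0: load  L1 | P0:E(30), P1:I | bus: none
[6] P1: store L1 := 1 | P0:I, P1:M(1) | bus: BusRdX
[7] P0: store L0 := 21 | P0:M(21), P1:I | bus: BusRdX,Flush
[8] P1: load  L0 | P0:S(21), P1:S(21) | bus: BusRd,Flush
[9] P1: load  L1 | P0:I, P1:M(1) | bus: none
[10] P0: store L0 := 11 | P0:M(11), P1:I | bus: BusUpgr
[11] P1: store L1 := 29 | P0:I, P1:M(29) | bus: none
[12] P1: load  L1 | P0:I, P1:M(29) | bus: none
[13] P0: store L0 := 66 | P0:M(66), P1:I | bus: none
[14] P0: load  L1 | P0:S(29), P1:S(29) | bus: BusRd,Flush
[15] P0: load  L1 | P0:S(29), P1:S(29) | bus: none
[16] P1: load  L1 | P0:S(29), P1:S(29) | bus: none
[17] P0: store L0 := 91 | P0:M(91), P1:I | bus: none
[18] P0: load  L0 | P0:M(91), P1:I | bus: none
[19] P1: store L1 := 73 | P0:I, P1:M(73) | bus: BusUpgr
[20] P0: store L0 := 31 | P0:M(31), P1:I | bus: none
[21] P1: load  L0 | P0:S(31), P1:S(31) | bus: BusRd,Flush
[22] P0: load  L1 | P0:S(73), P1:S(73) | bus: BusRd,Flush
[23] P1: load  L1 | P0:S(73), P1:S(73) | bus: none
[24] P0: store L1 := 63 | P0:M(63), P1:I | bus: BusUpgr
[25] P1: load  L0 | P0:S(31), P1:S(31) | bus: none
[26] P1: load  L1 | P0:S(63), P1:S(63) | bus: BusRd,Flush
[27] P0: load  L1 | P0:S(63), P1:S(63) | bus: none
[28] P1: load  L1 | P0:S(63), P1:S(63) | bus: none
[29] P1: load  L1 | P0:S(63), P1:S(63) | bus: none
[30] P0: store L0 := 88 | P0:M(88), P1:I | bus: BusUpgr

invalidations = 3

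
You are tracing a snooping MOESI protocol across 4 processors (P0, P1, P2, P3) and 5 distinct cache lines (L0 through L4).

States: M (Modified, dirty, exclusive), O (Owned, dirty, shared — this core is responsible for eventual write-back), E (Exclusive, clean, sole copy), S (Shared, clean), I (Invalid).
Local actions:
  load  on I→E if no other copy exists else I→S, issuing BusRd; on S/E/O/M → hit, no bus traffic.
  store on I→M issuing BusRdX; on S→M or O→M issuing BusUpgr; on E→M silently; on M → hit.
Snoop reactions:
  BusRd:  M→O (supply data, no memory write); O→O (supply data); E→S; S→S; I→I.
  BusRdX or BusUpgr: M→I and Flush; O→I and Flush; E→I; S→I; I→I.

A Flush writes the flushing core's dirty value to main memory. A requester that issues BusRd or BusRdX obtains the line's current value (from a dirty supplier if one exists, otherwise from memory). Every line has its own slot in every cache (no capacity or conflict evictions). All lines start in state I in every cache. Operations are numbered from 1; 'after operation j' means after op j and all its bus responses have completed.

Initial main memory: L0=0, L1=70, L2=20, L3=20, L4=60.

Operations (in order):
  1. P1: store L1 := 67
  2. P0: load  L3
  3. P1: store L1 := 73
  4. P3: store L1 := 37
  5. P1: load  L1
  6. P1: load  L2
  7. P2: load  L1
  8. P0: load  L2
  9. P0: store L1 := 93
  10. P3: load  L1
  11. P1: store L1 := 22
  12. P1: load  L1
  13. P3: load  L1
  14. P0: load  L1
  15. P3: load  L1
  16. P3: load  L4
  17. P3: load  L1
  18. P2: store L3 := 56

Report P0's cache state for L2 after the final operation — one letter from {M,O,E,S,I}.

state = S

step 1: P1: store L1 := 67  ⟶  IMII  (L1)  txn=BusRdX  M[L1]=70
step 2: P0: load  L3  ⟶  EIII  (L3)  txn=BusRd  M[L3]=20
step 3: P1: store L1 := 73  ⟶  IMII  (L1)  txn=∅  M[L1]=70
step 4: P3: store L1 := 37  ⟶  IIIM  (L1)  txn=BusRdX+Flush  M[L1]=73
step 5: P1: load  L1  ⟶  ISIO  (L1)  txn=BusRd  M[L1]=73
step 6: P1: load  L2  ⟶  IEII  (L2)  txn=BusRd  M[L2]=20
step 7: P2: load  L1  ⟶  ISSO  (L1)  txn=BusRd  M[L1]=73
step 8: P0: load  L2  ⟶  SSII  (L2)  txn=BusRd  M[L2]=20
step 9: P0: store L1 := 93  ⟶  MIII  (L1)  txn=BusRdX+Flush  M[L1]=37
step 10: P3: load  L1  ⟶  OIIS  (L1)  txn=BusRd  M[L1]=37
step 11: P1: store L1 := 22  ⟶  IMII  (L1)  txn=BusRdX+Flush  M[L1]=93
step 12: P1: load  L1  ⟶  IMII  (L1)  txn=∅  M[L1]=93
step 13: P3: load  L1  ⟶  IOIS  (L1)  txn=BusRd  M[L1]=93
step 14: P0: load  L1  ⟶  SOIS  (L1)  txn=BusRd  M[L1]=93
step 15: P3: load  L1  ⟶  SOIS  (L1)  txn=∅  M[L1]=93
step 16: P3: load  L4  ⟶  IIIE  (L4)  txn=BusRd  M[L4]=60
step 17: P3: load  L1  ⟶  SOIS  (L1)  txn=∅  M[L1]=93
step 18: P2: store L3 := 56  ⟶  IIMI  (L3)  txn=BusRdX  M[L3]=20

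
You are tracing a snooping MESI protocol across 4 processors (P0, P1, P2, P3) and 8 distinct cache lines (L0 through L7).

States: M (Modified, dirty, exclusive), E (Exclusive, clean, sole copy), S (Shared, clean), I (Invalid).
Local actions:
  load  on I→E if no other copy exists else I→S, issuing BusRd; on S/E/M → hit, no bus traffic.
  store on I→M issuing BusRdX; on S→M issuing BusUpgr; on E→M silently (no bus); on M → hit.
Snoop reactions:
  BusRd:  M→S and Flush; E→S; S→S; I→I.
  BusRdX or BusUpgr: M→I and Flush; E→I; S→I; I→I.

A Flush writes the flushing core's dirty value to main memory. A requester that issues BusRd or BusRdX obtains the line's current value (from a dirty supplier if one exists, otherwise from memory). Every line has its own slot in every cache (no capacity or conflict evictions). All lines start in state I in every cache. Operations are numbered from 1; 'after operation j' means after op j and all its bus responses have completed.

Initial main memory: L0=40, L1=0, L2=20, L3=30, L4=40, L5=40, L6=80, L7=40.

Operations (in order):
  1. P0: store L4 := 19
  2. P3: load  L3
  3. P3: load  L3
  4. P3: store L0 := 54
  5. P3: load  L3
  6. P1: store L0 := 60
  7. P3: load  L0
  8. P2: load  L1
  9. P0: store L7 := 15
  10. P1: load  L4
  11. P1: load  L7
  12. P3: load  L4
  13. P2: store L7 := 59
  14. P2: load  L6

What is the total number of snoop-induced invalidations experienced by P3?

invalidations = 1

1. P0: store L4 := 19  bus=[BusRdX]  L4: P0=M P1=I P2=I P3=I  mem[L4]=40
2. P3: load  L3  bus=[BusRd]  L3: P0=I P1=I P2=I P3=E  mem[L3]=30
3. P3: load  L3  bus=[-]  L3: P0=I P1=I P2=I P3=E  mem[L3]=30
4. P3: store L0 := 54  bus=[BusRdX]  L0: P0=I P1=I P2=I P3=M  mem[L0]=40
5. P3: load  L3  bus=[-]  L3: P0=I P1=I P2=I P3=E  mem[L3]=30
6. P1: store L0 := 60  bus=[BusRdX,Flush]  L0: P0=I P1=M P2=I P3=I  mem[L0]=54
7. P3: load  L0  bus=[BusRd,Flush]  L0: P0=I P1=S P2=I P3=S  mem[L0]=60
8. P2: load  L1  bus=[BusRd]  L1: P0=I P1=I P2=E P3=I  mem[L1]=0
9. P0: store L7 := 15  bus=[BusRdX]  L7: P0=M P1=I P2=I P3=I  mem[L7]=40
10. P1: load  L4  bus=[BusRd,Flush]  L4: P0=S P1=S P2=I P3=I  mem[L4]=19
11. P1: load  L7  bus=[BusRd,Flush]  L7: P0=S P1=S P2=I P3=I  mem[L7]=15
12. P3: load  L4  bus=[BusRd]  L4: P0=S P1=S P2=I P3=S  mem[L4]=19
13. P2: store L7 := 59  bus=[BusRdX]  L7: P0=I P1=I P2=M P3=I  mem[L7]=15
14. P2: load  L6  bus=[BusRd]  L6: P0=I P1=I P2=E P3=I  mem[L6]=80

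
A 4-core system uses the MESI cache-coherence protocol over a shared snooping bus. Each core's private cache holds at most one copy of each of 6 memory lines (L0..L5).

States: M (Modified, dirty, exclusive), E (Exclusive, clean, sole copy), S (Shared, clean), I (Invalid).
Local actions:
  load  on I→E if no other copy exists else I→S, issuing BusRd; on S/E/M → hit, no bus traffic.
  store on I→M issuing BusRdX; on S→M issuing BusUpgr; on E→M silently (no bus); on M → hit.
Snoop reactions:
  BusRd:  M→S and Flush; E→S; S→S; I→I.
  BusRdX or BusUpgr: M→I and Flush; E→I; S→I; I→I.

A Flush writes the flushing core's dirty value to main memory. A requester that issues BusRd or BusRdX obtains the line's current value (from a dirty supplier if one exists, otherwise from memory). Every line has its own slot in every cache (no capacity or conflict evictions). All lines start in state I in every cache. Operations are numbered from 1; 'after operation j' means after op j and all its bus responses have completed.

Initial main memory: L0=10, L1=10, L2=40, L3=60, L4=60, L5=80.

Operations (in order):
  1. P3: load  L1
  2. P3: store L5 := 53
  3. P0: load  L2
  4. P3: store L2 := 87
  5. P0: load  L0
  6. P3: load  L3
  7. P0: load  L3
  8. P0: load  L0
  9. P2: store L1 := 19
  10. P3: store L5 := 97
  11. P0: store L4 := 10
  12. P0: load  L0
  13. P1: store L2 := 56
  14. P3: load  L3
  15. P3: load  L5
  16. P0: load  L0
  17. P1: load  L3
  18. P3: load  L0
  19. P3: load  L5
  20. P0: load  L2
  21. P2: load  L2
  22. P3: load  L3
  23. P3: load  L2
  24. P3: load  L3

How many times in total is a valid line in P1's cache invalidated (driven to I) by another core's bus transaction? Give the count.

1. P3: load  L1  bus=[BusRd]  L1: P0=I P1=I P2=I P3=E  mem[L1]=10
2. P3: store L5 := 53  bus=[BusRdX]  L5: P0=I P1=I P2=I P3=M  mem[L5]=80
3. P0: load  L2  bus=[BusRd]  L2: P0=E P1=I P2=I P3=I  mem[L2]=40
4. P3: store L2 := 87  bus=[BusRdX]  L2: P0=I P1=I P2=I P3=M  mem[L2]=40
5. P0: load  L0  bus=[BusRd]  L0: P0=E P1=I P2=I P3=I  mem[L0]=10
6. P3: load  L3  bus=[BusRd]  L3: P0=I P1=I P2=I P3=E  mem[L3]=60
7. P0: load  L3  bus=[BusRd]  L3: P0=S P1=I P2=I P3=S  mem[L3]=60
8. P0: load  L0  bus=[-]  L0: P0=E P1=I P2=I P3=I  mem[L0]=10
9. P2: store L1 := 19  bus=[BusRdX]  L1: P0=I P1=I P2=M P3=I  mem[L1]=10
10. P3: store L5 := 97  bus=[-]  L5: P0=I P1=I P2=I P3=M  mem[L5]=80
11. P0: store L4 := 10  bus=[BusRdX]  L4: P0=M P1=I P2=I P3=I  mem[L4]=60
12. P0: load  L0  bus=[-]  L0: P0=E P1=I P2=I P3=I  mem[L0]=10
13. P1: store L2 := 56  bus=[BusRdX,Flush]  L2: P0=I P1=M P2=I P3=I  mem[L2]=87
14. P3: load  L3  bus=[-]  L3: P0=S P1=I P2=I P3=S  mem[L3]=60
15. P3: load  L5  bus=[-]  L5: P0=I P1=I P2=I P3=M  mem[L5]=80
16. P0: load  L0  bus=[-]  L0: P0=E P1=I P2=I P3=I  mem[L0]=10
17. P1: load  L3  bus=[BusRd]  L3: P0=S P1=S P2=I P3=S  mem[L3]=60
18. P3: load  L0  bus=[BusRd]  L0: P0=S P1=I P2=I P3=S  mem[L0]=10
19. P3: load  L5  bus=[-]  L5: P0=I P1=I P2=I P3=M  mem[L5]=80
20. P0: load  L2  bus=[BusRd,Flush]  L2: P0=S P1=S P2=I P3=I  mem[L2]=56
21. P2: load  L2  bus=[BusRd]  L2: P0=S P1=S P2=S P3=I  mem[L2]=56
22. P3: load  L3  bus=[-]  L3: P0=S P1=S P2=I P3=S  mem[L3]=60
23. P3: load  L2  bus=[BusRd]  L2: P0=S P1=S P2=S P3=S  mem[L2]=56
24. P3: load  L3  bus=[-]  L3: P0=S P1=S P2=I P3=S  mem[L3]=60

invalidations = 0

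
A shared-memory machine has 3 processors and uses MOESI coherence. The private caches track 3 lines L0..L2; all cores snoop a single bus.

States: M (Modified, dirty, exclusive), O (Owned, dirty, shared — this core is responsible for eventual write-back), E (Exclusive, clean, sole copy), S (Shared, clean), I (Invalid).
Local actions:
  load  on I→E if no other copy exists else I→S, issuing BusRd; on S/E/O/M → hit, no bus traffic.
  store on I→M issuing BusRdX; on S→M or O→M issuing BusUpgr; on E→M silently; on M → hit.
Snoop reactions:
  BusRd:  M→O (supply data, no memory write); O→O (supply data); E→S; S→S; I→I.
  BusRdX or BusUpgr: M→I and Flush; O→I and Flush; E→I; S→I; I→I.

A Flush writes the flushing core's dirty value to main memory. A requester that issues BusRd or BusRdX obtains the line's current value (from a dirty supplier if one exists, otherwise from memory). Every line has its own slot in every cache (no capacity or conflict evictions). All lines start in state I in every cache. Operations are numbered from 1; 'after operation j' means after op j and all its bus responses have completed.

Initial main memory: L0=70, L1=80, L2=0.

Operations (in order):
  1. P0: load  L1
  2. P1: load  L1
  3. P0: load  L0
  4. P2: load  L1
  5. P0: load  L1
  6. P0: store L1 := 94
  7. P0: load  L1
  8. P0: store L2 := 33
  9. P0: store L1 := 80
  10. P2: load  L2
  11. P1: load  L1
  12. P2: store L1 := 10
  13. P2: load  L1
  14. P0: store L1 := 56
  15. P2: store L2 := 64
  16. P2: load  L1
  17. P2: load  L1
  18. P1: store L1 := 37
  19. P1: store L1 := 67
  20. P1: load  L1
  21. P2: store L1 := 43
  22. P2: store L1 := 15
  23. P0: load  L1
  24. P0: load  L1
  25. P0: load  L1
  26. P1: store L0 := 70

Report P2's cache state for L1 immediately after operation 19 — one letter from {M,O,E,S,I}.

state = I

[1] P0: load  L1 | P0:E(80), P1:I, P2:I | bus: BusRd
[2] P1: load  L1 | P0:S(80), P1:S(80), P2:I | bus: BusRd
[3] P0: load  L0 | P0:E(70), P1:I, P2:I | bus: BusRd
[4] P2: load  L1 | P0:S(80), P1:S(80), P2:S(80) | bus: BusRd
[5] P0: load  L1 | P0:S(80), P1:S(80), P2:S(80) | bus: none
[6] P0: store L1 := 94 | P0:M(94), P1:I, P2:I | bus: BusUpgr
[7] P0: load  L1 | P0:M(94), P1:I, P2:I | bus: none
[8] P0: store L2 := 33 | P0:M(33), P1:I, P2:I | bus: BusRdX
[9] P0: store L1 := 80 | P0:M(80), P1:I, P2:I | bus: none
[10] P2: load  L2 | P0:O(33), P1:I, P2:S(33) | bus: BusRd
[11] P1: load  L1 | P0:O(80), P1:S(80), P2:I | bus: BusRd
[12] P2: store L1 := 10 | P0:I, P1:I, P2:M(10) | bus: BusRdX,Flush
[13] P2: load  L1 | P0:I, P1:I, P2:M(10) | bus: none
[14] P0: store L1 := 56 | P0:M(56), P1:I, P2:I | bus: BusRdX,Flush
[15] P2: store L2 := 64 | P0:I, P1:I, P2:M(64) | bus: BusUpgr,Flush
[16] P2: load  L1 | P0:O(56), P1:I, P2:S(56) | bus: BusRd
[17] P2: load  L1 | P0:O(56), P1:I, P2:S(56) | bus: none
[18] P1: store L1 := 37 | P0:I, P1:M(37), P2:I | bus: BusRdX,Flush
[19] P1: store L1 := 67 | P0:I, P1:M(67), P2:I | bus: none
[20] P1: load  L1 | P0:I, P1:M(67), P2:I | bus: none
[21] P2: store L1 := 43 | P0:I, P1:I, P2:M(43) | bus: BusRdX,Flush
[22] P2: store L1 := 15 | P0:I, P1:I, P2:M(15) | bus: none
[23] P0: load  L1 | P0:S(15), P1:I, P2:O(15) | bus: BusRd
[24] P0: load  L1 | P0:S(15), P1:I, P2:O(15) | bus: none
[25] P0: load  L1 | P0:S(15), P1:I, P2:O(15) | bus: none
[26] P1: store L0 := 70 | P0:I, P1:M(70), P2:I | bus: BusRdX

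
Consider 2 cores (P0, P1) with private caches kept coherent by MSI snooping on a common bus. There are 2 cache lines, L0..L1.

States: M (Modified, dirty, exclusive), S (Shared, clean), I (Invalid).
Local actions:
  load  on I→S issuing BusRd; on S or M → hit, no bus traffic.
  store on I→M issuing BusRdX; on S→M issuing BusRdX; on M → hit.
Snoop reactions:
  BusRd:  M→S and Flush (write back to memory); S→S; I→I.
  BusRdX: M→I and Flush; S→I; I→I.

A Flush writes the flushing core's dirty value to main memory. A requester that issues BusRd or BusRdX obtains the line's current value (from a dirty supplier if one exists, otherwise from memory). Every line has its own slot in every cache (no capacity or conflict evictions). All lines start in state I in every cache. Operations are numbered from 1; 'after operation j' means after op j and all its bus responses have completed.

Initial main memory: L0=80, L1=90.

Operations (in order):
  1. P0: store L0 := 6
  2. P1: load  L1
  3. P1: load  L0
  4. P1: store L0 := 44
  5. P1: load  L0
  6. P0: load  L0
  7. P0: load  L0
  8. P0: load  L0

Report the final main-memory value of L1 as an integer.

memory[L1] = 90

[1] P0: store L0 := 6 | P0:M(6), P1:I | bus: BusRdX
[2] P1: load  L1 | P0:I, P1:S(90) | bus: BusRd
[3] P1: load  L0 | P0:S(6), P1:S(6) | bus: BusRd,Flush
[4] P1: store L0 := 44 | P0:I, P1:M(44) | bus: BusRdX
[5] P1: load  L0 | P0:I, P1:M(44) | bus: none
[6] P0: load  L0 | P0:S(44), P1:S(44) | bus: BusRd,Flush
[7] P0: load  L0 | P0:S(44), P1:S(44) | bus: none
[8] P0: load  L0 | P0:S(44), P1:S(44) | bus: none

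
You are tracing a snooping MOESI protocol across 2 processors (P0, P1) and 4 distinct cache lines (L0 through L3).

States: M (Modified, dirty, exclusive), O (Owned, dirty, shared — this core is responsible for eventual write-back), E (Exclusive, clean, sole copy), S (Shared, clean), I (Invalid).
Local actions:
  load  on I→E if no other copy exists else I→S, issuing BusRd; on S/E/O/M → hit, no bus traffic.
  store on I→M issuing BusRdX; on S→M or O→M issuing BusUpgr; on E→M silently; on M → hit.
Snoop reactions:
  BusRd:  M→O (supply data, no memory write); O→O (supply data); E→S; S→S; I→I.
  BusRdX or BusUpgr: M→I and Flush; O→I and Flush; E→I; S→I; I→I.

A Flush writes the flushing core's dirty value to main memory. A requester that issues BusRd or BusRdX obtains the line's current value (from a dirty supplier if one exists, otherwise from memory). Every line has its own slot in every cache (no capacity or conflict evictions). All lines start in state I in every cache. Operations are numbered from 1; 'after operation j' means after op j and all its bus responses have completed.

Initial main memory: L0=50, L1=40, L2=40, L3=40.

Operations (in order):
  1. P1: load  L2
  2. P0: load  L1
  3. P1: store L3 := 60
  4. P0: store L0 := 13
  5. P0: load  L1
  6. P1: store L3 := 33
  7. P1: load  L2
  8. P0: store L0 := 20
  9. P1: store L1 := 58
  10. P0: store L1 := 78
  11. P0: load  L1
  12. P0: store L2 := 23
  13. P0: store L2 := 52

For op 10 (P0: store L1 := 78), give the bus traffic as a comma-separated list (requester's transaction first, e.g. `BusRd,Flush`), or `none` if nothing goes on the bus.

bus = BusRdX,Flush

[1] P1: load  L2 | P0:I, P1:E(40) | bus: BusRd
[2] P0: load  L1 | P0:E(40), P1:I | bus: BusRd
[3] P1: store L3 := 60 | P0:I, P1:M(60) | bus: BusRdX
[4] P0: store L0 := 13 | P0:M(13), P1:I | bus: BusRdX
[5] P0: load  L1 | P0:E(40), P1:I | bus: none
[6] P1: store L3 := 33 | P0:I, P1:M(33) | bus: none
[7] P1: load  L2 | P0:I, P1:E(40) | bus: none
[8] P0: store L0 := 20 | P0:M(20), P1:I | bus: none
[9] P1: store L1 := 58 | P0:I, P1:M(58) | bus: BusRdX
[10] P0: store L1 := 78 | P0:M(78), P1:I | bus: BusRdX,Flush
[11] P0: load  L1 | P0:M(78), P1:I | bus: none
[12] P0: store L2 := 23 | P0:M(23), P1:I | bus: BusRdX
[13] P0: store L2 := 52 | P0:M(52), P1:I | bus: none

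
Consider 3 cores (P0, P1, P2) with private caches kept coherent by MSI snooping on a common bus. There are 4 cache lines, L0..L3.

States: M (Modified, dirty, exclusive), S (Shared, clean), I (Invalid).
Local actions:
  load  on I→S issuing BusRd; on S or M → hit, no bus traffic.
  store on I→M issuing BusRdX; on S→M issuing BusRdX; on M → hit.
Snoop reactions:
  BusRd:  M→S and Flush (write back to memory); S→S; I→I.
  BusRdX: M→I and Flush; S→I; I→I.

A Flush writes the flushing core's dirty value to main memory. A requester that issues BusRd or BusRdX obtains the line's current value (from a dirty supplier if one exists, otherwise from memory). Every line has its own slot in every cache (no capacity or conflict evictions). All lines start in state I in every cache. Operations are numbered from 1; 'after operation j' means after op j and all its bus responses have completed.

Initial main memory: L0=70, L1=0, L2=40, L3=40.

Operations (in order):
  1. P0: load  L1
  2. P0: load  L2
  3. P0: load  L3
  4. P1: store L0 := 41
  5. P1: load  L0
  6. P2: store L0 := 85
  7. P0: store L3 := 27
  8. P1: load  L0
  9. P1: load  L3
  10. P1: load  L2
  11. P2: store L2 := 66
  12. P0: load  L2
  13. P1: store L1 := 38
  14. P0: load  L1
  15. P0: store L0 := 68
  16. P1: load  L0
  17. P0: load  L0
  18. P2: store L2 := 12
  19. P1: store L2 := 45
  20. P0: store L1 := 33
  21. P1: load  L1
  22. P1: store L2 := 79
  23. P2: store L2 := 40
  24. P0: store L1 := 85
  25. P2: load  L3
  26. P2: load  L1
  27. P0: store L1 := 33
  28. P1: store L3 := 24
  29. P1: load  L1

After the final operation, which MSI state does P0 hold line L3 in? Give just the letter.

step 1: P0: load  L1  ⟶  SII  (L1)  txn=BusRd  M[L1]=0
step 2: P0: load  L2  ⟶  SII  (L2)  txn=BusRd  M[L2]=40
step 3: P0: load  L3  ⟶  SII  (L3)  txn=BusRd  M[L3]=40
step 4: P1: store L0 := 41  ⟶  IMI  (L0)  txn=BusRdX  M[L0]=70
step 5: P1: load  L0  ⟶  IMI  (L0)  txn=∅  M[L0]=70
step 6: P2: store L0 := 85  ⟶  IIM  (L0)  txn=BusRdX+Flush  M[L0]=41
step 7: P0: store L3 := 27  ⟶  MII  (L3)  txn=BusRdX  M[L3]=40
step 8: P1: load  L0  ⟶  ISS  (L0)  txn=BusRd+Flush  M[L0]=85
step 9: P1: load  L3  ⟶  SSI  (L3)  txn=BusRd+Flush  M[L3]=27
step 10: P1: load  L2  ⟶  SSI  (L2)  txn=BusRd  M[L2]=40
step 11: P2: store L2 := 66  ⟶  IIM  (L2)  txn=BusRdX  M[L2]=40
step 12: P0: load  L2  ⟶  SIS  (L2)  txn=BusRd+Flush  M[L2]=66
step 13: P1: store L1 := 38  ⟶  IMI  (L1)  txn=BusRdX  M[L1]=0
step 14: P0: load  L1  ⟶  SSI  (L1)  txn=BusRd+Flush  M[L1]=38
step 15: P0: store L0 := 68  ⟶  MII  (L0)  txn=BusRdX  M[L0]=85
step 16: P1: load  L0  ⟶  SSI  (L0)  txn=BusRd+Flush  M[L0]=68
step 17: P0: load  L0  ⟶  SSI  (L0)  txn=∅  M[L0]=68
step 18: P2: store L2 := 12  ⟶  IIM  (L2)  txn=BusRdX  M[L2]=66
step 19: P1: store L2 := 45  ⟶  IMI  (L2)  txn=BusRdX+Flush  M[L2]=12
step 20: P0: store L1 := 33  ⟶  MII  (L1)  txn=BusRdX  M[L1]=38
step 21: P1: load  L1  ⟶  SSI  (L1)  txn=BusRd+Flush  M[L1]=33
step 22: P1: store L2 := 79  ⟶  IMI  (L2)  txn=∅  M[L2]=12
step 23: P2: store L2 := 40  ⟶  IIM  (L2)  txn=BusRdX+Flush  M[L2]=79
step 24: P0: store L1 := 85  ⟶  MII  (L1)  txn=BusRdX  M[L1]=33
step 25: P2: load  L3  ⟶  SSS  (L3)  txn=BusRd  M[L3]=27
step 26: P2: load  L1  ⟶  SIS  (L1)  txn=BusRd+Flush  M[L1]=85
step 27: P0: store L1 := 33  ⟶  MII  (L1)  txn=BusRdX  M[L1]=85
step 28: P1: store L3 := 24  ⟶  IMI  (L3)  txn=BusRdX  M[L3]=27
step 29: P1: load  L1  ⟶  SSI  (L1)  txn=BusRd+Flush  M[L1]=33

state = I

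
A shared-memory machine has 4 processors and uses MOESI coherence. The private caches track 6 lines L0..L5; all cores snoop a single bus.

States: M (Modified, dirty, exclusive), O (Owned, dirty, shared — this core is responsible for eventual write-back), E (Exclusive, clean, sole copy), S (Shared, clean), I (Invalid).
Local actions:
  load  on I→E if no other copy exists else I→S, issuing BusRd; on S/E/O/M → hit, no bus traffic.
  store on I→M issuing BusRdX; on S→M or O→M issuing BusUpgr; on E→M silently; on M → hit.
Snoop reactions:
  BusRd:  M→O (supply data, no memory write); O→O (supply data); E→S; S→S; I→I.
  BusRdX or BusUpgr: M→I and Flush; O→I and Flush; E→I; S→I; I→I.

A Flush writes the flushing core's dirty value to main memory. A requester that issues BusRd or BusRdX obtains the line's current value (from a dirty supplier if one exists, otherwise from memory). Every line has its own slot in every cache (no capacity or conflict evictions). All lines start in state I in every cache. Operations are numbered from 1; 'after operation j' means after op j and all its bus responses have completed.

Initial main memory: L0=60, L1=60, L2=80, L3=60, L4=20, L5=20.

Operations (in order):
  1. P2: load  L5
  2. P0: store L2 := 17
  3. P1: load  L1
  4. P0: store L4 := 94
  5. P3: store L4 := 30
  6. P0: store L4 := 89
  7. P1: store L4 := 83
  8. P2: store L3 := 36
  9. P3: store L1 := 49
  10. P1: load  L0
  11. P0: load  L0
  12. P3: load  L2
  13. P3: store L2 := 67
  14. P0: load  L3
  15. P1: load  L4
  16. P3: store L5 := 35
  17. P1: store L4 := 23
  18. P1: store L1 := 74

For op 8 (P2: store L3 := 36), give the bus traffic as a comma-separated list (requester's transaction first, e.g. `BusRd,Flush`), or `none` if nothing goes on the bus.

bus = BusRdX

  op1 P2: load  L5 → I/I/E/I on L5; bus BusRd; mem=20
  op2 P0: store L2 := 17 → M/I/I/I on L2; bus BusRdX; mem=80
  op3 P1: load  L1 → I/E/I/I on L1; bus BusRd; mem=60
  op4 P0: store L4 := 94 → M/I/I/I on L4; bus BusRdX; mem=20
  op5 P3: store L4 := 30 → I/I/I/M on L4; bus BusRdX Flush; mem=94
  op6 P0: store L4 := 89 → M/I/I/I on L4; bus BusRdX Flush; mem=30
  op7 P1: store L4 := 83 → I/M/I/I on L4; bus BusRdX Flush; mem=89
  op8 P2: store L3 := 36 → I/I/M/I on L3; bus BusRdX; mem=60
  op9 P3: store L1 := 49 → I/I/I/M on L1; bus BusRdX; mem=60
  op10 P1: load  L0 → I/E/I/I on L0; bus BusRd; mem=60
  op11 P0: load  L0 → S/S/I/I on L0; bus BusRd; mem=60
  op12 P3: load  L2 → O/I/I/S on L2; bus BusRd; mem=80
  op13 P3: store L2 := 67 → I/I/I/M on L2; bus BusUpgr Flush; mem=17
  op14 P0: load  L3 → S/I/O/I on L3; bus BusRd; mem=60
  op15 P1: load  L4 → I/M/I/I on L4; bus (none); mem=89
  op16 P3: store L5 := 35 → I/I/I/M on L5; bus BusRdX; mem=20
  op17 P1: store L4 := 23 → I/M/I/I on L4; bus (none); mem=89
  op18 P1: store L1 := 74 → I/M/I/I on L1; bus BusRdX Flush; mem=49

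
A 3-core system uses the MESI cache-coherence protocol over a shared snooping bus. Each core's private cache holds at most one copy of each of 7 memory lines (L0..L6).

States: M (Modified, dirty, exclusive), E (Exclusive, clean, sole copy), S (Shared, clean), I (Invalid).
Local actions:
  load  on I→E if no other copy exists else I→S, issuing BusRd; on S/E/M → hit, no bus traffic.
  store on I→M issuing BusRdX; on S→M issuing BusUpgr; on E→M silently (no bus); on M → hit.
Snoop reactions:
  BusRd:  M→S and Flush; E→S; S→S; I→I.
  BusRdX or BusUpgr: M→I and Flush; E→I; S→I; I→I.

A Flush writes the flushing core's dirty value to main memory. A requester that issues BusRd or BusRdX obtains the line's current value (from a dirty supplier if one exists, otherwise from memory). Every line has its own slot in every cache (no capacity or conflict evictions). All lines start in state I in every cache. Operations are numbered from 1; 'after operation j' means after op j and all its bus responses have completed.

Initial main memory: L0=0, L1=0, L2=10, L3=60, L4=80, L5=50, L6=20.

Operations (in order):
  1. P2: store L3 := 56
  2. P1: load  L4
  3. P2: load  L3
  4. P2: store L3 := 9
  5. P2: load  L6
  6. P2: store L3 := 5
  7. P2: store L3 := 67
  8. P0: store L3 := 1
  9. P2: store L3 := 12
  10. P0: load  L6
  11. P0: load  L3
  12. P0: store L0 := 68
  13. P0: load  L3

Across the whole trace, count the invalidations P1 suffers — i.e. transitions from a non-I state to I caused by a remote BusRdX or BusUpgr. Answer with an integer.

  op1 P2: store L3 := 56 → I/I/M on L3; bus BusRdX; mem=60
  op2 P1: load  L4 → I/E/I on L4; bus BusRd; mem=80
  op3 P2: load  L3 → I/I/M on L3; bus (none); mem=60
  op4 P2: store L3 := 9 → I/I/M on L3; bus (none); mem=60
  op5 P2: load  L6 → I/I/E on L6; bus BusRd; mem=20
  op6 P2: store L3 := 5 → I/I/M on L3; bus (none); mem=60
  op7 P2: store L3 := 67 → I/I/M on L3; bus (none); mem=60
  op8 P0: store L3 := 1 → M/I/I on L3; bus BusRdX Flush; mem=67
  op9 P2: store L3 := 12 → I/I/M on L3; bus BusRdX Flush; mem=1
  op10 P0: load  L6 → S/I/S on L6; bus BusRd; mem=20
  op11 P0: load  L3 → S/I/S on L3; bus BusRd Flush; mem=12
  op12 P0: store L0 := 68 → M/I/I on L0; bus BusRdX; mem=0
  op13 P0: load  L3 → S/I/S on L3; bus (none); mem=12

invalidations = 0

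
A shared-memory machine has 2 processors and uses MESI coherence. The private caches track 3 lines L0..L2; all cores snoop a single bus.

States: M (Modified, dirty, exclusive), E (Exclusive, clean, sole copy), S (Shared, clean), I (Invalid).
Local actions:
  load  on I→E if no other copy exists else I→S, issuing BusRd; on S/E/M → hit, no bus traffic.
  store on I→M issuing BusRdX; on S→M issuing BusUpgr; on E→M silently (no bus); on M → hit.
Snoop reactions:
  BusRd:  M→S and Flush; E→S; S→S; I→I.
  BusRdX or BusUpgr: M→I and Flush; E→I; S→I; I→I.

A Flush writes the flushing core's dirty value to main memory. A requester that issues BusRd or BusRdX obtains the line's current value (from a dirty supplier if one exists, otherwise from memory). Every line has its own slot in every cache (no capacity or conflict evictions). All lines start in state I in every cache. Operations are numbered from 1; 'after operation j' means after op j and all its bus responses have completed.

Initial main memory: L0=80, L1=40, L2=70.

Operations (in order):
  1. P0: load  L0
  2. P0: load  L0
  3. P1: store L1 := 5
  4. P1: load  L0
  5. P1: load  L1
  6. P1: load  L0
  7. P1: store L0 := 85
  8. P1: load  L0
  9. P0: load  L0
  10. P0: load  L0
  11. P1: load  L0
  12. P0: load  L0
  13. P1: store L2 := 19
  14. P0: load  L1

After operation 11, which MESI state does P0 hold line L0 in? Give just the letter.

step 1: P0: load  L0  ⟶  EI  (L0)  txn=BusRd  M[L0]=80
step 2: P0: load  L0  ⟶  EI  (L0)  txn=∅  M[L0]=80
step 3: P1: store L1 := 5  ⟶  IM  (L1)  txn=BusRdX  M[L1]=40
step 4: P1: load  L0  ⟶  SS  (L0)  txn=BusRd  M[L0]=80
step 5: P1: load  L1  ⟶  IM  (L1)  txn=∅  M[L1]=40
step 6: P1: load  L0  ⟶  SS  (L0)  txn=∅  M[L0]=80
step 7: P1: store L0 := 85  ⟶  IM  (L0)  txn=BusUpgr  M[L0]=80
step 8: P1: load  L0  ⟶  IM  (L0)  txn=∅  M[L0]=80
step 9: P0: load  L0  ⟶  SS  (L0)  txn=BusRd+Flush  M[L0]=85
step 10: P0: load  L0  ⟶  SS  (L0)  txn=∅  M[L0]=85
step 11: P1: load  L0  ⟶  SS  (L0)  txn=∅  M[L0]=85
step 12: P0: load  L0  ⟶  SS  (L0)  txn=∅  M[L0]=85
step 13: P1: store L2 := 19  ⟶  IM  (L2)  txn=BusRdX  M[L2]=70
step 14: P0: load  L1  ⟶  SS  (L1)  txn=BusRd+Flush  M[L1]=5

state = S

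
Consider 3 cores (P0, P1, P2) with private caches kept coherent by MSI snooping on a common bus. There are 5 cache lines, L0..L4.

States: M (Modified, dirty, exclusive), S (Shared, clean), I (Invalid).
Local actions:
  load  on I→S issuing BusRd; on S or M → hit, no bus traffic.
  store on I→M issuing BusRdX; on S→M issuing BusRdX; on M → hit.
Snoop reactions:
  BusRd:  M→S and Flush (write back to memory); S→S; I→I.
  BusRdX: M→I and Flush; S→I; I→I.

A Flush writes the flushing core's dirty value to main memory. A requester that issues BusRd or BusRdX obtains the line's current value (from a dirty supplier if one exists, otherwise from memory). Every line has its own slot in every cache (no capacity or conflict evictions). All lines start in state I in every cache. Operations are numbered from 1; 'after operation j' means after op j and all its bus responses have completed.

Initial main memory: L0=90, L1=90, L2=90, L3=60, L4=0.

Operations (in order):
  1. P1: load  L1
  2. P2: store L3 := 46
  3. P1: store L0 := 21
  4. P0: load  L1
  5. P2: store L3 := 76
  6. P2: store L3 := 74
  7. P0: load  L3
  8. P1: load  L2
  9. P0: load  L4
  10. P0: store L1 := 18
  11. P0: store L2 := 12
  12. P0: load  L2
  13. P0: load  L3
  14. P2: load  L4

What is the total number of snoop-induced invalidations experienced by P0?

1. P1: load  L1  bus=[BusRd]  L1: P0=I P1=S P2=I  mem[L1]=90
2. P2: store L3 := 46  bus=[BusRdX]  L3: P0=I P1=I P2=M  mem[L3]=60
3. P1: store L0 := 21  bus=[BusRdX]  L0: P0=I P1=M P2=I  mem[L0]=90
4. P0: load  L1  bus=[BusRd]  L1: P0=S P1=S P2=I  mem[L1]=90
5. P2: store L3 := 76  bus=[-]  L3: P0=I P1=I P2=M  mem[L3]=60
6. P2: store L3 := 74  bus=[-]  L3: P0=I P1=I P2=M  mem[L3]=60
7. P0: load  L3  bus=[BusRd,Flush]  L3: P0=S P1=I P2=S  mem[L3]=74
8. P1: load  L2  bus=[BusRd]  L2: P0=I P1=S P2=I  mem[L2]=90
9. P0: load  L4  bus=[BusRd]  L4: P0=S P1=I P2=I  mem[L4]=0
10. P0: store L1 := 18  bus=[BusRdX]  L1: P0=M P1=I P2=I  mem[L1]=90
11. P0: store L2 := 12  bus=[BusRdX]  L2: P0=M P1=I P2=I  mem[L2]=90
12. P0: load  L2  bus=[-]  L2: P0=M P1=I P2=I  mem[L2]=90
13. P0: load  L3  bus=[-]  L3: P0=S P1=I P2=S  mem[L3]=74
14. P2: load  L4  bus=[BusRd]  L4: P0=S P1=I P2=S  mem[L4]=0

invalidations = 0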